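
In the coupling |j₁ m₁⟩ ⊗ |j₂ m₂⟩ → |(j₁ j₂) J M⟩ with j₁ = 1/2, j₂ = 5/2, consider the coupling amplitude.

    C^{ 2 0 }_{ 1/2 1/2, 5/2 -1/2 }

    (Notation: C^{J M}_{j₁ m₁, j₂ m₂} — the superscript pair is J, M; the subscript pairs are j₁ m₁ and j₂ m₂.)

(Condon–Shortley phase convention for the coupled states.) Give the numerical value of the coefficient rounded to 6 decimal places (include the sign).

+0.707107  (= +√(1/2))

triangle: 1!*0!*4!/6! = 24/720
(j±m)!: 1!*0!*2!*3!*2!*2! = 48
prefactor² = (2J+1)*Δ*N² = 8
  k=0: +1/(0!*1!*0!*2!*0!*2!) = 1/4
Σ = 1/4  ⇒  CG² = 8*(1/4)² = 1/2
CG = +√(1/2) = +0.707107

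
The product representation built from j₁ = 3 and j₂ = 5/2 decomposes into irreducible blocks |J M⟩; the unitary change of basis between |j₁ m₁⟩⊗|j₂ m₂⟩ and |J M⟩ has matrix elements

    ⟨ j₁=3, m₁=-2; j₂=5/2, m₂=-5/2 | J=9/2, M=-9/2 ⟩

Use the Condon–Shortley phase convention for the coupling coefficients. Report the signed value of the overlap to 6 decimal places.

+√(5/11) ≈ +0.674200

√[10·1!5!4!/11! · 1!5!0!5!0!9!] = √(41472000/11)
  +(−1)^0/∏(0,1,5,0,0,4)! = 1/2880  (running 1/2880)
⟨..|..⟩ = √(41472000/11)·(1/2880) = +0.674200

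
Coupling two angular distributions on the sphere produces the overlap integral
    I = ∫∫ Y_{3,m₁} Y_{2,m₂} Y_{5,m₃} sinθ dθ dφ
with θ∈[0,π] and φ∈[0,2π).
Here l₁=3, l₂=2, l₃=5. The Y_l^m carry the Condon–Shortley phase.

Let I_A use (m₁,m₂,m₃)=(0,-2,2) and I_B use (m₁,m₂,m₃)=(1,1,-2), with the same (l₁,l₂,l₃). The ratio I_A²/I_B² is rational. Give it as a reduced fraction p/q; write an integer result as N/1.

l's match ⇒ only the (l;m) 3-j factors differ between A and B.
A: triangle coeff Δ(3,2,5) = 1/2310; Σ_t [0,0]: t=0:+1/864 = 1/864; (3j)²=1/66 [(3 2 5; 0 -2 2)], sign=-1
B: triangle coeff Δ(3,2,5) = 1/2310; Σ_t [0,0]: t=0:+1/288 = 1/288; (3j)²=1/22 [(3 2 5; 1 1 -2)], sign=-1
I_A²/I_B² = (1/66)/(1/22) = 1/3

1/3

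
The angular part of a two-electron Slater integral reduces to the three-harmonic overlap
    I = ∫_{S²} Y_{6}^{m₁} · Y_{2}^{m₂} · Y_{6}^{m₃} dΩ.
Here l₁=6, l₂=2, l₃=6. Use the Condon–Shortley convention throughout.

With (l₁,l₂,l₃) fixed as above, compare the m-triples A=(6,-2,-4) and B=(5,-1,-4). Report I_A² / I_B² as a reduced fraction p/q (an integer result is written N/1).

Shared (l₁,l₂,l₃)=(6,2,6): N and (l;000)² cancel in I_A²/I_B².
A: Δ = 2!·10!·2!/15! = 1/90090; Racah Σ t=0..0: t=0:+1/14515200 = 1/14515200; ⇒ 3j(6 2 6; 6 -2 -4)² = 2/455, sgn +1
B: Δ = 2!·10!·2!/15! = 1/90090; Racah Σ t=0..1: t=0:+1/725760 t=1:−1/7257600 = 1/806400; ⇒ 3j(6 2 6; 5 -1 -4)² = 27/910, sgn +1
I_A²/I_B² = (2/455)/(27/910) = 4/27

4/27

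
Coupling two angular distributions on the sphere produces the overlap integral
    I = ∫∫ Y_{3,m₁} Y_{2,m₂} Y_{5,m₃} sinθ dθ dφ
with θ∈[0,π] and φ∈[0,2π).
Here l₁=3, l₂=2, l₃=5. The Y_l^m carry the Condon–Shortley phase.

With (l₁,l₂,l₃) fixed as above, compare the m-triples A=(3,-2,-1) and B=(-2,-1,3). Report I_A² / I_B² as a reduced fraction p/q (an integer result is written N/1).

1/112

Same 3,2,5: normalisation and zero-m 3j drop out of the ratio.
A: Δ: 0! 6! 4! / 11! → 1/2310; sum: t=0:+1/17280 = 1/17280; 3j²(3 2 5; 3 -2 -1) = Δ·Π!·Σ² = 1/2310  (sign +1)
B: Δ: 0! 6! 4! / 11! → 1/2310; sum: t=0:+1/720 = 1/720; 3j²(3 2 5; -2 -1 3) = Δ·Π!·Σ² = 8/165  (sign +1)
I_A²/I_B² = (1/2310)/(8/165) = 1/112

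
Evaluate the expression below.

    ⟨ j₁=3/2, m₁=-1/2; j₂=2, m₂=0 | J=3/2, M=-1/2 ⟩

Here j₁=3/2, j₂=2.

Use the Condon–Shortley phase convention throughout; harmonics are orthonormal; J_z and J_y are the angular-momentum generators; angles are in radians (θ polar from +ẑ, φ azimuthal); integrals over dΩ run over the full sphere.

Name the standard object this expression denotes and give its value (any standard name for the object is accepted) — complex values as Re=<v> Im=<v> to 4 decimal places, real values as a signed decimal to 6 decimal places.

Clebsch–Gordan coefficient, −√(1/5) ≈ -0.447214

This is a Clebsch–Gordan (vector-coupling) coefficient.
j₁+j₂−J=2  J+j₁−j₂=1  J−j₁+j₂=2  j₁+j₂+J+1=6
(j₁±m₁, j₂±m₂, J±M) = (1,2,2,2,1,2)
P² = 16/45
sum k=1..2:
  [1] −1/1 = -1
  [2] +1/4 = 1/4
S = -3/4
C² = P²·S² = 1/5 ; C = -0.447214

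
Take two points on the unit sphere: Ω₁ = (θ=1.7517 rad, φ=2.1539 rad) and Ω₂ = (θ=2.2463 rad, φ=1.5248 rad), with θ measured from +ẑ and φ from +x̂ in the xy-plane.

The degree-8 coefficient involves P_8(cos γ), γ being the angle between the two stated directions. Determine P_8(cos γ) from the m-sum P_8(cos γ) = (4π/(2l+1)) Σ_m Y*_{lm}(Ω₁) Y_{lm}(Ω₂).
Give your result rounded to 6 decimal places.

Term-by-term m-sum for l=8 (normalisation 4π/17 = 0.739198):
  [-8]  conj(Y_{8,-8})(Ω₁) = -0.021482-0.451350i ; Y_{8,-8}(Ω₂) = +0.066158+0.025506i ; Δ = +0.010091-0.030408i
  [-7]  conj(Y_{8,-7})(Ω₁) = +0.266995-0.194941i ; Y_{8,-7}(Ω₂) = +0.071910-0.215571i ; Δ = -0.022824-0.071574i
  [-6]  conj(Y_{8,-6})(Ω₁) = -0.164377-0.061315i ; Y_{8,-6}(Ω₂) = -0.397978-0.112709i ; Δ = +0.058508+0.042929i
  [-5]  conj(Y_{8,-5})(Ω₁) = -0.075946-0.330192i ; Y_{8,-5}(Ω₂) = -0.096111+0.410514i ; Δ = +0.142848+0.000558i
  [-4]  conj(Y_{8,-4})(Ω₁) = -0.049503+0.051915i ; Y_{8,-4}(Ω₂) = +0.095102+0.017697i ; Δ = -0.005627+0.004061i
  [-3]  conj(Y_{8,-3})(Ω₁) = -0.323742-0.058414i ; Y_{8,-3}(Ω₂) = -0.042978+0.309481i ; Δ = +0.031992-0.097681i
  [-2]  conj(Y_{8,-2})(Ω₁) = +0.009431+0.022023i ; Y_{8,-2}(Ω₂) = +0.275958+0.025458i ; Δ = +0.002042+0.006318i
  [-1]  conj(Y_{8,-1})(Ω₁) = -0.177038+0.268397i ; Y_{8,-1}(Ω₂) = -0.009069+0.197024i ; Δ = -0.051275-0.037315i
  [+0]  conj(Y_{8,0})(Ω₁) = +0.009761-0.000000i ; Y_{8,0}(Ω₂) = +0.310502+0.000000i ; Δ = +0.003031+0.000000i
  [+1]  conj(Y_{8,1})(Ω₁) = +0.177038+0.268397i ; Y_{8,1}(Ω₂) = +0.009069+0.197024i ; Δ = -0.051275+0.037315i
  [+2]  conj(Y_{8,2})(Ω₁) = +0.009431-0.022023i ; Y_{8,2}(Ω₂) = +0.275958-0.025458i ; Δ = +0.002042-0.006318i
  [+3]  conj(Y_{8,3})(Ω₁) = +0.323742-0.058414i ; Y_{8,3}(Ω₂) = +0.042978+0.309481i ; Δ = +0.031992+0.097681i
  [+4]  conj(Y_{8,4})(Ω₁) = -0.049503-0.051915i ; Y_{8,4}(Ω₂) = +0.095102-0.017697i ; Δ = -0.005627-0.004061i
  [+5]  conj(Y_{8,5})(Ω₁) = +0.075946-0.330192i ; Y_{8,5}(Ω₂) = +0.096111+0.410514i ; Δ = +0.142848-0.000558i
  [+6]  conj(Y_{8,6})(Ω₁) = -0.164377+0.061315i ; Y_{8,6}(Ω₂) = -0.397978+0.112709i ; Δ = +0.058508-0.042929i
  [+7]  conj(Y_{8,7})(Ω₁) = -0.266995-0.194941i ; Y_{8,7}(Ω₂) = -0.071910-0.215571i ; Δ = -0.022824+0.071574i
  [+8]  conj(Y_{8,8})(Ω₁) = -0.021482+0.451350i ; Y_{8,8}(Ω₂) = +0.066158-0.025506i ; Δ = +0.010091+0.030408i
Accumulated sum +0.334540-0.000000i; after 4π/(2l+1) scaling, +0.247291-0.000000i ⇒ P_8 = 0.247291

0.247291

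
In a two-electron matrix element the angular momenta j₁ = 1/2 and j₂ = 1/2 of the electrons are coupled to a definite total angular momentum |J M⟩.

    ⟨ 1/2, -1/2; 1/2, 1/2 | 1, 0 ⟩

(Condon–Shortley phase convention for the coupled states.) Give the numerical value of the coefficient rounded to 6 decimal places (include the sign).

+√(1/2) ≈ +0.707107

j₁+j₂−J=0  J+j₁−j₂=1  J−j₁+j₂=1  j₁+j₂+J+1=3
(j₁±m₁, j₂±m₂, J±M) = (0,1,1,0,1,1)
P² = 1/2
sum k=0..0:
  [0] +1/1 = 1
S = 1
C² = P²·S² = 1/2 ; C = +0.707107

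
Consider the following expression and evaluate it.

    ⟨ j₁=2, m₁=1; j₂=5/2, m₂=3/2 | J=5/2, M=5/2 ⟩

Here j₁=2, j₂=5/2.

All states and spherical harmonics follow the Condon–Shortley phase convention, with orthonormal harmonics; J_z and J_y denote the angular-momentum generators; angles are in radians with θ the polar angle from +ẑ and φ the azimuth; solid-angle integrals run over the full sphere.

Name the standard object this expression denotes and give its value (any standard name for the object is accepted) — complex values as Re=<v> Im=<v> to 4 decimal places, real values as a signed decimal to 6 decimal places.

Clebsch–Gordan coefficient, −√(3/7) ≈ -0.654654

This is a Clebsch–Gordan (vector-coupling) coefficient.
j₁+j₂−J=2  J+j₁−j₂=2  J−j₁+j₂=3  j₁+j₂+J+1=8
(j₁±m₁, j₂±m₂, J±M) = (3,1,4,1,5,0)
P² = 432/7
sum k=1..1:
  [1] −1/12 = -1/12
S = -1/12
C² = P²·S² = 3/7 ; C = -0.654654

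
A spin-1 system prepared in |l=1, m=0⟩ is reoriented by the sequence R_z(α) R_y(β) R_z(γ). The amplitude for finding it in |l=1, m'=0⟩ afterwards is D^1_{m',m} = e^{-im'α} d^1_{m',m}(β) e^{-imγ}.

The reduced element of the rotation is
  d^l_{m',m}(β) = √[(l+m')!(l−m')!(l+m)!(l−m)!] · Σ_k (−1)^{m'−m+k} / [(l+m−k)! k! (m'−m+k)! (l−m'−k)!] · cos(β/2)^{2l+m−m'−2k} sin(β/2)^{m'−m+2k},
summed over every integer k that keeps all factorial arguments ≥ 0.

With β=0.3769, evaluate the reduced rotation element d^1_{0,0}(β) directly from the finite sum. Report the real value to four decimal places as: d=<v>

d=0.9298

d^1_{0,0}(β=0.3769) via the finite sum:
c=cos(0.376900/2)=0.982296, s=sin(0.376900/2)=0.187337; N=√[1·1·1·1]=1.000000
k∈{0,1} keeps every argument non-negative
  k=0: (−1)^0·1.0000/(1)·0.9823^2·0.1873^0 = +0.964905
  k=1: (−1)^1·1.0000/(1)·0.9823^0·0.1873^2 = -0.035095
d^1_{0,0}(0.3769) = +0.964905 -0.035095 = +0.929810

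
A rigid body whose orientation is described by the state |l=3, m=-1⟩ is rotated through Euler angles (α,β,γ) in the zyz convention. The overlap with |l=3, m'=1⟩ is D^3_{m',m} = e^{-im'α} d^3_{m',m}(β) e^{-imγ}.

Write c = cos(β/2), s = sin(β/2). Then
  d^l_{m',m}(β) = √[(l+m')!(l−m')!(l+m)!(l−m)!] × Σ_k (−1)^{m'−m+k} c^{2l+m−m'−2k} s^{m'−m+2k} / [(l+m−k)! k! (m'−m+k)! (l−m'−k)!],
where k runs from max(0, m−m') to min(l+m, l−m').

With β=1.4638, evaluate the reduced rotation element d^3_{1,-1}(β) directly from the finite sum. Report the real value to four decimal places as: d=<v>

d=0.0267

d^3_{1,-1}(β=1.4638) via the finite sum:
c=cos(1.463800/2)=0.743906, s=sin(1.463800/2)=0.668284; N=√[24·2·2·24]=48.000000
k: max(0,(-1)−(1))=0 … min(3+(-1),3−(1))=2
  k=0: (−1)^2·48.0000/(8)·0.7439^4·0.6683^2 = +0.820627
  k=1: (−1)^3·48.0000/(6)·0.7439^2·0.6683^4 = -0.883021
  k=2: (−1)^4·48.0000/(48)·0.7439^0·0.6683^6 = +0.089077
d^3_{1,-1}(1.4638) = +0.820627 -0.883021 +0.089077 = +0.026684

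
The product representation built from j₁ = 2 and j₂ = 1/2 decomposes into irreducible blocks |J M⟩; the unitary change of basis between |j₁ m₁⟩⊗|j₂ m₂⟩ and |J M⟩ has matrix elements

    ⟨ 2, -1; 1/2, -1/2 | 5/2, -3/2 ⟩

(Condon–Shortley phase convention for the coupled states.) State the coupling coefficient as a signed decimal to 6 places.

√[6·0!4!1!/6! · 1!3!0!1!1!4!] = √(144/5)
  +(−1)^0/∏(0,0,3,0,1,1)! = 1/6  (running 1/6)
⟨..|..⟩ = √(144/5)·(1/6) = +0.894427

+0.894427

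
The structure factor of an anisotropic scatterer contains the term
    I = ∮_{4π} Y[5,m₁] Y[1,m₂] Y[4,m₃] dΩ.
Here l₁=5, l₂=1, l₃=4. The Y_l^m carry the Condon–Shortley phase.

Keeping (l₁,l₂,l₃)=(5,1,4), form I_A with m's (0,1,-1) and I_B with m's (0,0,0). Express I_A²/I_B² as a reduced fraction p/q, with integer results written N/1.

2/5

Same 5,1,4: normalisation and zero-m 3j drop out of the ratio.
A: Δ: 2! 8! 0! / 11! → 1/495; sum: t=2:+1/1440 = 1/1440; 3j²(5 1 4; 0 1 -1) = Δ·Π!·Σ² = 2/99  (sign -1)
B: Δ: 2! 8! 0! / 11! → 1/495; sum: t=1:−1/576 = -1/576; 3j²(5 1 4; 0 0 0) = Δ·Π!·Σ² = 5/99  (sign -1)
I_A²/I_B² = (2/99)/(5/99) = 2/5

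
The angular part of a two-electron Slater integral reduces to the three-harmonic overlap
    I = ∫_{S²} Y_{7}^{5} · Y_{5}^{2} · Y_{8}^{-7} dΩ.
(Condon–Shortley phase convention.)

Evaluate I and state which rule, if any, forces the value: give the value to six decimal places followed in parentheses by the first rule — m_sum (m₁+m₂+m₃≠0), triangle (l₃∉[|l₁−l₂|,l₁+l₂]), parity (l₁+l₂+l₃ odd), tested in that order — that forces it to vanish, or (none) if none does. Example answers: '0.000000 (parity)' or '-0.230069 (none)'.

Checks pass: Σm=0; 20 even; l₃=8∈[2,12].
(2·7+1)(2·5+1)(2·8+1) = 2805
Δ: 4! 10! 6! / 21! → 1/814773960
sum: t=0:+1/87091200 t=1:−1/4976640 t=2:+1/2073600 t=3:−1/4976640 t=4:+1/87091200 = 1/9676800
3j²(7 5 8; 0 0 0) = Δ·Π!·Σ² = 360/46189  (sign +1)
sum: t=1:−1/1567641600 t=2:+1/1741824000 = -1/15676416000
3j²(7 5 8; 5 2 -7) = Δ·Π!·Σ² = 11/58140  (sign +1)
combine: 4πI² = 2805·360/46189·11/58140 = 330/79781
take √, sign +1: I = 0.01814272
No selection rule forces the value: the integral is nonzero (none).

0.018143 (none)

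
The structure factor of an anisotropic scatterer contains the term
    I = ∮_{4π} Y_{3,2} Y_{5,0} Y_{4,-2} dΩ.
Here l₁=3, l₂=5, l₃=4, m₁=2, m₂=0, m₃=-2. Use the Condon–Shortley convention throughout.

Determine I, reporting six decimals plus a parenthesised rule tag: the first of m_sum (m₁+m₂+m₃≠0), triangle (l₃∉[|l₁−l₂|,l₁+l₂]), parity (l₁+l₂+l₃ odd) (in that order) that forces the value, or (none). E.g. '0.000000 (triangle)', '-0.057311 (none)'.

-0.171327 (none)

Rules hold: Σm=0, L=12 even, 2≤4≤8.
N = 7·11·9 = 693
Δ = 4!·2!·6!/13! = 1/180180
Racah Σ t=1..3: t=1:−1/576 t=2:+1/144 t=3:−1/576 = 1/288
⇒ 3j(3 5 4; 0 0 0)² = 20/1001, sgn +1
Racah Σ t=0..1: t=0:+1/2880 t=1:−1/576 = -1/720
⇒ 3j(3 5 4; 2 0 -2)² = 80/3003, sgn -1
4πI² = N·(3j₀)²·(3jₘ)² = 4800/13013
I = -1·√(0.368862/4π) = -0.17132746
No selection rule forces the value: the integral is nonzero (none).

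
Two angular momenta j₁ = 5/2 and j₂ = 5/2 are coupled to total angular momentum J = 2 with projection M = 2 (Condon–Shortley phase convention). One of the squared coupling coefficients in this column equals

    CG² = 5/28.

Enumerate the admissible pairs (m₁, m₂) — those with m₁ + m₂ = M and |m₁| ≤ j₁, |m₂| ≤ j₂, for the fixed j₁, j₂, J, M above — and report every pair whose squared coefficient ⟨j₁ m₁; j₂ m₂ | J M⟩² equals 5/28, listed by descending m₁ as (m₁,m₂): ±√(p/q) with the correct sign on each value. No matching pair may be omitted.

Admissible pairs with m₁+m₂ = M = 2: (-1/2,5/2), (1/2,3/2), (3/2,1/2), (5/2,-1/2)
  (m₁,m₂)=(5/2,-1/2): CG² = 5/28, CG = +√(5/28)   ← matches the target
  (m₁,m₂)=(3/2,1/2): CG² = 9/28, CG = −√(9/28)
  (m₁,m₂)=(1/2,3/2): CG² = 9/28, CG = +√(9/28)
  (m₁,m₂)=(-1/2,5/2): CG² = 5/28, CG = −√(5/28)   ← matches the target
Pairs with CG² = 5/28: (5/2,-1/2): +√(5/28); (-1/2,5/2): −√(5/28)

(5/2,-1/2): +√(5/28); (-1/2,5/2): −√(5/28)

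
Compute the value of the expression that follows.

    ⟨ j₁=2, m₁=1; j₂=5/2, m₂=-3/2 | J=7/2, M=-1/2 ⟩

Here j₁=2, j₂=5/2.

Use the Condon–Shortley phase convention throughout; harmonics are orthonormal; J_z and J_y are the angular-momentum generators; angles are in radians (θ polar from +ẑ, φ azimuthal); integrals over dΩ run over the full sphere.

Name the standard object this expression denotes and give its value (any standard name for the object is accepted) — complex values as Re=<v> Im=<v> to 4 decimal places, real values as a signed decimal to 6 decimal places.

This is a Clebsch–Gordan (vector-coupling) coefficient.
triangle: 1!*3!*4!/9! = 144/362880
(j±m)!: 3!*1!*1!*4!*3!*4! = 20736
prefactor² = (2J+1)*Δ*N² = 2304/35
  k=0: +1/(0!*1!*1!*1!*2!*3!) = 1/12
  k=1: −1/(1!*0!*0!*0!*3!*4!) = -1/144
Σ = 11/144  ⇒  CG² = 2304/35*(11/144)² = 121/315
CG = +√(121/315) = +0.619780

Clebsch–Gordan coefficient, +√(121/315) ≈ +0.619780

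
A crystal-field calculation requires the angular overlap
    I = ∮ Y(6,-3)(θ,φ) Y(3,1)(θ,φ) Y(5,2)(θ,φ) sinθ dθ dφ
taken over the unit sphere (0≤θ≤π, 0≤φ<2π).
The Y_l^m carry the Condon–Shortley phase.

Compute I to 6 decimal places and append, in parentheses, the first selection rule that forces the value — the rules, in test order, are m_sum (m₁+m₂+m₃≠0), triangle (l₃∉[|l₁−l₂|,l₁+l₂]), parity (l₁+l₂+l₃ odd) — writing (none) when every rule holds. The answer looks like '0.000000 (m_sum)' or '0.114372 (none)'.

m-sum 0 ✓  L=14 even ✓  3≤5≤9 ✓
Π(2lᵢ+1) = 13×7×11 = 1001
triangle coeff Δ(6,3,5) = 1/675675
Σ_t [1,3]: t=1:−1/8640 t=2:+1/2304 t=3:−1/8640 = 7/34560
(3j)²=7/429 [(6 3 5; 0 0 0)], sign=-1
Σ_t [2,4]: t=2:+1/40320 t=3:−1/8640 t=4:+1/34560 = -1/16128
(3j)²=18/1001 [(6 3 5; -3 1 2)], sign=+1
⇒ 4πI² = 42/143
I = (-1)√(42/143/(4π)) = -0.15288036
No selection rule forces the value: the integral is nonzero (none).

-0.152880 (none)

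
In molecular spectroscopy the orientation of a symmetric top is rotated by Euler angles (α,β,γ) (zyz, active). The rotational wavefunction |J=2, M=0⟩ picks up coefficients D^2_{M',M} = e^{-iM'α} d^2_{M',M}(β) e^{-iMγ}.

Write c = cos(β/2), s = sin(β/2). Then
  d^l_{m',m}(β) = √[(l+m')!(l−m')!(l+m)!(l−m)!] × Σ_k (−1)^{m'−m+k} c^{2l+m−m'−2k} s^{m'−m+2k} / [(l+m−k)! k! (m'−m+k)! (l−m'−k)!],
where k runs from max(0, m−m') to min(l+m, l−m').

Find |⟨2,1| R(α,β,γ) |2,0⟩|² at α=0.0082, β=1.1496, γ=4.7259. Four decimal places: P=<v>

P=0.2088

First d^2_{1,0}(β=1.1496), then the phase factors e^{-i(1)α} and e^{-i(0)γ}:
c=cos(1.149600/2)=0.839301, s=sin(1.149600/2)=0.543667; N=√[6·1·2·2]=4.898979
Admissible k: 0..1 (factorial args all ≥0)
  k=0: (−1)^1·4.8990/(2)·0.8393^3·0.5437^1 = -0.787339
  k=1: (−1)^2·4.8990/(2)·0.8393^1·0.5437^3 = +0.330364
d^2_{1,0}(1.1496) = -0.787339 +0.330364 = -0.456976
|D^2_{1,0}|² = |d^2_{1,0}(β)|² = (-0.456976)² = 0.208827 (the z-rotation phases have unit modulus)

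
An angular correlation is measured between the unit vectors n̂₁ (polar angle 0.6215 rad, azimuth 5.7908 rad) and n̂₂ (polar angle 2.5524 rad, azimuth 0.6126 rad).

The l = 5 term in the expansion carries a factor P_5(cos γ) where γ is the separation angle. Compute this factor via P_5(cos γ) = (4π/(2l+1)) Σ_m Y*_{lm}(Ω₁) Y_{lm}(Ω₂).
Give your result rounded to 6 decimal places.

Expand P_5 via completeness: Σ_{m} conj(Y_{5,m}) at Ω₁ times Y_{5,m} at Ω₂ —
  m=-5: (-0.024158, -0.019523) × (-0.024517, -0.001931) = (0.000555, 0.000525)  (running Σ = (0.000555, 0.000525))
  m=-4: (-0.053249, -0.126389) × (0.089648, 0.074170) = (0.004601, -0.015280)  (running Σ = (0.005155, -0.014755))
  m=-3: (0.031599, -0.336465) × (-0.081770, -0.298936) = (-0.103165, 0.018066)  (running Σ = (-0.098010, 0.003312))
  m=-2: (0.253936, -0.382541) × (-0.158242, 0.439506) = (0.127946, 0.172141)  (running Σ = (0.029935, 0.175453))
  m=-1: (0.151358, -0.081197) × (0.197486, -0.138792) = (0.018622, -0.037043)  (running Σ = (0.048557, 0.138410))
  m=0: (-0.356009, -0.000000) × (0.319418, 0.000000) = (-0.113716, -0.000000)  (running Σ = (-0.065159, 0.138410))
  m=1: (-0.151358, -0.081197) × (-0.197486, -0.138792) = (0.018622, 0.037043)  (running Σ = (-0.046537, 0.175453))
  m=2: (0.253936, 0.382541) × (-0.158242, -0.439506) = (0.127946, -0.172141)  (running Σ = (0.081408, 0.003312))
  m=3: (-0.031599, -0.336465) × (0.081770, -0.298936) = (-0.103165, -0.018066)  (running Σ = (-0.021757, -0.014755))
  m=4: (-0.053249, 0.126389) × (0.089648, -0.074170) = (0.004601, 0.015280)  (running Σ = (-0.017156, 0.000525))
  m=5: (0.024158, -0.019523) × (0.024517, -0.001931) = (0.000555, -0.000525)  (running Σ = (-0.016602, -0.000000))
Total Σ_m = (-0.016602, -0.000000). Multiply by 1.142397: (-0.018966, -0.000000). P_5(cos γ) = -0.018966

-0.018966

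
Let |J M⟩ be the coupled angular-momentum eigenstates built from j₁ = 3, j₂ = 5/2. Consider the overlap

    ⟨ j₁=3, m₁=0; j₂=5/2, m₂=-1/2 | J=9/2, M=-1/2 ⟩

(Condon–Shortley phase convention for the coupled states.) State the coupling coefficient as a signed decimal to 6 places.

j₁+j₂−J=1  J+j₁−j₂=5  J−j₁+j₂=4  j₁+j₂+J+1=11
(j₁±m₁, j₂±m₂, J±M) = (3,3,2,3,4,5)
P² = 69120/77
sum k=0..1:
  [0] +1/48 = 1/48
  [1] −1/72 = -1/72
S = 1/144
C² = P²·S² = 10/231 ; C = +0.208063

+0.208063  (= +√(10/231))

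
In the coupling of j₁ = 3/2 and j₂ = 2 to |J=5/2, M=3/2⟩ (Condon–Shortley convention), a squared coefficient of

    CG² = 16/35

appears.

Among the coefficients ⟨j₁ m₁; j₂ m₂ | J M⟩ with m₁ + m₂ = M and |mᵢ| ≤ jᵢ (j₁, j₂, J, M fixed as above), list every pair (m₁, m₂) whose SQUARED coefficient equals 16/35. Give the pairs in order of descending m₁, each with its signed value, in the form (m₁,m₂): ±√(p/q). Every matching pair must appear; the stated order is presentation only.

(-1/2,2): −√(16/35)

Admissible pairs with m₁+m₂ = M = 3/2: (-1/2,2), (1/2,1), (3/2,0)
  (m₁,m₂)=(3/2,0): CG² = 18/35, CG = +√(18/35)
  (m₁,m₂)=(1/2,1): CG² = 1/35, CG = −√(1/35)
  (m₁,m₂)=(-1/2,2): CG² = 16/35, CG = −√(16/35)   ← matches the target
Pairs with CG² = 16/35: (-1/2,2): −√(16/35)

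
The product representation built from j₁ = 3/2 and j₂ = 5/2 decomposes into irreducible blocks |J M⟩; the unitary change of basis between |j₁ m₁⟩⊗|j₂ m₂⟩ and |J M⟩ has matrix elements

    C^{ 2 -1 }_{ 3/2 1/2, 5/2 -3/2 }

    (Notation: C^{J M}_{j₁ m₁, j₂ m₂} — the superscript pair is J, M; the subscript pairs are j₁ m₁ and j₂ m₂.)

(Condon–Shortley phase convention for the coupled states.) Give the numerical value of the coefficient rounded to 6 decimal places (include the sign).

+√(1/42) = +0.154303

j₁+j₂−J=2  J+j₁−j₂=1  J−j₁+j₂=3  j₁+j₂+J+1=7
(j₁±m₁, j₂±m₂, J±M) = (2,1,1,4,1,3)
P² = 24/7
sum k=0..1:
  [0] +1/4 = 1/4
  [1] −1/6 = -1/6
S = 1/12
C² = P²·S² = 1/42 ; C = +0.154303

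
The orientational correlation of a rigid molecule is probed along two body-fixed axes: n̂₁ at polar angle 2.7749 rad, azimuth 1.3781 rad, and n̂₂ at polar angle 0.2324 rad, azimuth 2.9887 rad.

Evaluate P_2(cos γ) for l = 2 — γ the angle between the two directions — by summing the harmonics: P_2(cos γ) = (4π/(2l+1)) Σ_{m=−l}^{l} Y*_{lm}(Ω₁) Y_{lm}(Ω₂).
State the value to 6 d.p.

Term-by-term m-sum for l=2 (normalisation 4π/5 = 2.513274):
  [-2]  conj(Y_{2,-2})(Ω₁) = -0.046011+0.018666i ; Y_{2,-2}(Ω₂) = +0.019539+0.006168i ; Δ = -0.001014+0.000081i
  [-1]  conj(Y_{2,-1})(Ω₁) = -0.049517-0.253782i ; Y_{2,-1}(Ω₂) = -0.171125-0.026370i ; Δ = +0.001782+0.044734i
  [+0]  conj(Y_{2,0})(Ω₁) = +0.509158-0.000000i ; Y_{2,0}(Ω₂) = +0.580594+0.000000i ; Δ = +0.295614+0.000000i
  [+1]  conj(Y_{2,1})(Ω₁) = +0.049517-0.253782i ; Y_{2,1}(Ω₂) = +0.171125-0.026370i ; Δ = +0.001782-0.044734i
  [+2]  conj(Y_{2,2})(Ω₁) = -0.046011-0.018666i ; Y_{2,2}(Ω₂) = +0.019539-0.006168i ; Δ = -0.001014-0.000081i
Accumulated sum +0.297149+0.000000i; after 4π/(2l+1) scaling, +0.746817+0.000000i ⇒ P_2 = 0.746817

0.746817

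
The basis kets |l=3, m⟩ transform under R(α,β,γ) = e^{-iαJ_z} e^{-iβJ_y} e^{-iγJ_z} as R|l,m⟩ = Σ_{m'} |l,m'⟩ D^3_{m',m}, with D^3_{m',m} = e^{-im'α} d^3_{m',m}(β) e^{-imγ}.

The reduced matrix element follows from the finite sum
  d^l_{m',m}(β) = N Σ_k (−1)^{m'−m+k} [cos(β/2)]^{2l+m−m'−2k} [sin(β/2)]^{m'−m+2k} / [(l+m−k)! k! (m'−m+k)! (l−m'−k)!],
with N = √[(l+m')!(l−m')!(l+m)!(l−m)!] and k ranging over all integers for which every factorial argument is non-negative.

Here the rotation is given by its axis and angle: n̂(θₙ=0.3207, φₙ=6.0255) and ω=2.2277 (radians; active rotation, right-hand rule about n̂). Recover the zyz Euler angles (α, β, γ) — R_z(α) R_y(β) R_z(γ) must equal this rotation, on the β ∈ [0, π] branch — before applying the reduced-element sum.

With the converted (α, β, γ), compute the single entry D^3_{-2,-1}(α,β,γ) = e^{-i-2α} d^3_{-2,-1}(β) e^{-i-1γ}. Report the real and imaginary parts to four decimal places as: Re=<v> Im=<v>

Axis–angle → zyz. n̂ = (sinθₙcosφₙ, sinθₙsinφₙ, cosθₙ) = (+0.304823, -0.080334, +0.949015), ω = 2.2277.
R = I cosω + sinω [n̂]ₓ + (1−cosω) n̂n̂ᵀ gives
  R = [-0.461010, -0.790954, +0.402321; +0.712071, -0.600273, -0.364180; +0.529552, +0.118590, +0.839947]
β = atan2(√(R₁₃²+R₂₃²), R₃₃) = 0.573611; α = atan2(R₂₃, R₁₃) mod 2π = 5.547505; γ = atan2(R₃₂, −R₃₁) mod 2π = 2.921283
D^3_{-2,-1}(5.5475,0.5736,2.9213) = e^{-i·-2·5.5475}·d^3_{-2,-1}(0.5736)·e^{-i·-1·2.9213}. Compute d first:
With c≡cos(β/2)=0.959153 and s≡sin(β/2)=0.282890, N=[1·120·2·24]^{1/2}=75.894664
The bounds max(0,m−m')=1 and min(l+m,l−m')=2 give 2 terms
  k=1: (−1)^0·75.8947/(24)·0.9592^5·0.2829^1 = +0.726198
  k=2: (−1)^1·75.8947/(12)·0.9592^3·0.2829^3 = -0.126341
d^3_{-2,-1}(0.5736) = +0.726198 -0.126341 = +0.599857
Phases: e^{-i·(-2)·5.5475}=+0.099272-0.995060i, e^{-i·(-1)·2.9213}=-0.975830+0.218532i ⇒ D=+0.072330+0.595481i

Re=0.0723 Im=0.5955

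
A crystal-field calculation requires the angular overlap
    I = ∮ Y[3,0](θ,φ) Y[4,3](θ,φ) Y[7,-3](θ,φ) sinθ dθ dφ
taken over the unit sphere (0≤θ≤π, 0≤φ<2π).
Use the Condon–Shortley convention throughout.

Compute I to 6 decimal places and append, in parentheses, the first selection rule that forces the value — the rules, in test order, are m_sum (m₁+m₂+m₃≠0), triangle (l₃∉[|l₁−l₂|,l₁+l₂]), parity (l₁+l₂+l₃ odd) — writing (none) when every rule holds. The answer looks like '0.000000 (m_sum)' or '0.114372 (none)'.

Checks pass: Σm=0; 14 even; l₃=7∈[1,7].
(2·3+1)(2·4+1)(2·7+1) = 945
Δ: 0! 6! 8! / 15! → 1/45045
sum: t=0:+1/20736 = 1/20736
3j²(3 4 7; 0 0 0) = Δ·Π!·Σ² = 35/1287  (sign -1)
sum: t=0:+1/181440 = 1/181440
3j²(3 4 7; 0 3 -3) = Δ·Π!·Σ² = 32/3003  (sign +1)
combine: 4πI² = 945·35/1287·32/3003 = 5600/20449
take √, sign -1: I = -0.14762267
No selection rule forces the value: the integral is nonzero (none).

-0.147623 (none)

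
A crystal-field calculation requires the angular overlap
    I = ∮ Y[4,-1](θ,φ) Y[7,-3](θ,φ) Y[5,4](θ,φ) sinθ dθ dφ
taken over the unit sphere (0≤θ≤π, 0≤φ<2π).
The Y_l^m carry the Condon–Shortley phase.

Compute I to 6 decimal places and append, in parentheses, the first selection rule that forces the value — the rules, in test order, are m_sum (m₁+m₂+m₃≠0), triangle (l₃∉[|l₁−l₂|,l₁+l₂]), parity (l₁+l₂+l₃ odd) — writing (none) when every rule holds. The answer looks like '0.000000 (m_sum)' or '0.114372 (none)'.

m-sum 0 ✓  L=16 even ✓  3≤5≤11 ✓
Π(2lᵢ+1) = 9×15×11 = 1485
triangle coeff Δ(4,7,5) = 1/6126120
Σ_t [2,4]: t=2:+1/69120 t=3:−1/20736 t=4:+1/69120 = -1/51840
(3j)²=280/21879 [(4 7 5; 0 0 0)], sign=+1
Σ_t [3,4]: t=3:−1/362880 t=4:+1/1935360 = -13/5806080
(3j)²=195/10472 [(4 7 5; -1 -3 4)], sign=+1
⇒ 4πI² = 1125/3179
I = (+1)√(1125/3179/(4π)) = 0.16781318
No selection rule forces the value: the integral is nonzero (none).

0.167813 (none)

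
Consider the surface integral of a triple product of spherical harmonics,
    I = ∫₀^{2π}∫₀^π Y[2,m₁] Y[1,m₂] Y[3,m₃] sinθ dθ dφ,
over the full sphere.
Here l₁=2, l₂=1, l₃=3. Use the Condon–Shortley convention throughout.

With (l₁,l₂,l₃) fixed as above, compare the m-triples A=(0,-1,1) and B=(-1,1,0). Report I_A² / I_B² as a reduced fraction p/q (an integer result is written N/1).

2/1

Same 2,1,3: normalisation and zero-m 3j drop out of the ratio.
A: Δ: 0! 4! 2! / 7! → 1/105; sum: t=0:+1/8 = 1/8; 3j²(2 1 3; 0 -1 1) = Δ·Π!·Σ² = 2/35  (sign +1)
B: Δ: 0! 4! 2! / 7! → 1/105; sum: t=0:+1/12 = 1/12; 3j²(2 1 3; -1 1 0) = Δ·Π!·Σ² = 1/35  (sign -1)
I_A²/I_B² = (2/35)/(1/35) = 2/1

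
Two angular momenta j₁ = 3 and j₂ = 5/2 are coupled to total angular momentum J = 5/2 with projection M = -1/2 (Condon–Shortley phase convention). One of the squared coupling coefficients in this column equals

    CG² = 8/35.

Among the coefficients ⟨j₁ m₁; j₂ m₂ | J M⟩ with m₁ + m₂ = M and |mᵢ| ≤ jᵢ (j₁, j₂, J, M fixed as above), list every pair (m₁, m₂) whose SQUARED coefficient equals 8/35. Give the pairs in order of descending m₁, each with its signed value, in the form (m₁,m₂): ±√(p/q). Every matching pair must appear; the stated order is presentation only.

Admissible pairs with m₁+m₂ = M = -1/2: (-3,5/2), (-2,3/2), (-1,1/2), (0,-1/2), (1,-3/2), (2,-5/2)
  (m₁,m₂)=(2,-5/2): CG² = 5/14, CG = +√(5/14)
  (m₁,m₂)=(1,-3/2): CG² = 1/35, CG = −√(1/35)
  (m₁,m₂)=(0,-1/2): CG² = 8/105, CG = −√(8/105)
  (m₁,m₂)=(-1,1/2): CG² = 8/35, CG = +√(8/35)   ← matches the target
  (m₁,m₂)=(-2,3/2): CG² = 1/14, CG = −√(1/14)
  (m₁,m₂)=(-3,5/2): CG² = 5/21, CG = −√(5/21)
Pairs with CG² = 8/35: (-1,1/2): +√(8/35)

(-1,1/2): +√(8/35)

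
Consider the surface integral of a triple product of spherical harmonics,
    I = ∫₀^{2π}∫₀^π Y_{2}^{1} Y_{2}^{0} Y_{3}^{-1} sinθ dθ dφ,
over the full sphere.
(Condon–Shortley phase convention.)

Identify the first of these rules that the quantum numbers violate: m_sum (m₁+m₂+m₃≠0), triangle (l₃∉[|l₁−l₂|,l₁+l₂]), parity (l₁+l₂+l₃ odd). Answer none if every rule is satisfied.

parity

Σmᵢ = 0  ✓
l₃∈[|l₁−l₂|,l₁+l₂]=[0,4], have l₃=3  ✓
Σlᵢ = 7 ⇒ odd  ✗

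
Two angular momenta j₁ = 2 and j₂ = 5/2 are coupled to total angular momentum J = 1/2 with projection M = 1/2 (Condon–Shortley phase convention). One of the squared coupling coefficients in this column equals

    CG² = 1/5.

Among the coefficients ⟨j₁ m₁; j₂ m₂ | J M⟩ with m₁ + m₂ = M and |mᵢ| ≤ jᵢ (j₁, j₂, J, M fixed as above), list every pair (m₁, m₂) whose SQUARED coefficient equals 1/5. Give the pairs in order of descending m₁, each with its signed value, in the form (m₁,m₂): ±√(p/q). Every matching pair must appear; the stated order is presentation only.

(0,1/2): +√(1/5)

Admissible pairs with m₁+m₂ = M = 1/2: (-2,5/2), (-1,3/2), (0,1/2), (1,-1/2), (2,-3/2)
  (m₁,m₂)=(2,-3/2): CG² = 1/15, CG = +√(1/15)
  (m₁,m₂)=(1,-1/2): CG² = 2/15, CG = −√(2/15)
  (m₁,m₂)=(0,1/2): CG² = 1/5, CG = +√(1/5)   ← matches the target
  (m₁,m₂)=(-1,3/2): CG² = 4/15, CG = −√(4/15)
  (m₁,m₂)=(-2,5/2): CG² = 1/3, CG = +√(1/3)
Pairs with CG² = 1/5: (0,1/2): +√(1/5)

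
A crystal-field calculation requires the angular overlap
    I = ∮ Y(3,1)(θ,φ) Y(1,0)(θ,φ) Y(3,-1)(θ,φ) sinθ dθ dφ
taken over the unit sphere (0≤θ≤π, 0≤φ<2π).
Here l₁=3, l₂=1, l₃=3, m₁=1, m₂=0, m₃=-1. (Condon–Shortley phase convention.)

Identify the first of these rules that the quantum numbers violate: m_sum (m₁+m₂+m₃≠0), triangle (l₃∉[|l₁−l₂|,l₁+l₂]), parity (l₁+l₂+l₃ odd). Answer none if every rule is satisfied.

Σmᵢ = 0  ✓
l₃∈[|l₁−l₂|,l₁+l₂]=[2,4], have l₃=3  ✓
Σlᵢ = 7 ⇒ odd  ✗

parity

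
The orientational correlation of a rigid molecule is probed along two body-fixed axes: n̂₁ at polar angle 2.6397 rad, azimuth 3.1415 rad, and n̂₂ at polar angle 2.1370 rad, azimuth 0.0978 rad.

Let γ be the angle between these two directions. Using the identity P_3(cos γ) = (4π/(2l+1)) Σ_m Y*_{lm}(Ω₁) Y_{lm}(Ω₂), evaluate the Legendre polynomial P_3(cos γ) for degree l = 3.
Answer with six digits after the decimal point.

-0.098590

Addition theorem: P_3(cos γ) = (4π/7) Σ_m Y*_{lm}(Ω₁) Y_{lm}(Ω₂), m = −3…3:
  [-3]  conj(Y_{3,-3})(Ω₁) = -0.046455+0.000013i ; Y_{3,-3}(Ω₂) = +0.240072-0.072530i ; Δ = -0.011152+0.003373i
  [-2]  conj(Y_{3,-2})(Ω₁) = -0.207361+0.000038i ; Y_{3,-2}(Ω₂) = -0.383023+0.075890i ; Δ = +0.079421-0.015751i
  [-1]  conj(Y_{3,-1})(Ω₁) = -0.441988+0.000041i ; Y_{3,-1}(Ω₂) = +0.119108-0.011686i ; Δ = -0.052644+0.005170i
  [+0]  conj(Y_{3,0})(Ω₁) = -0.275720-0.000000i ; Y_{3,0}(Ω₂) = +0.312528+0.000000i ; Δ = -0.086170-0.000000i
  [+1]  conj(Y_{3,1})(Ω₁) = +0.441988+0.000041i ; Y_{3,1}(Ω₂) = -0.119108-0.011686i ; Δ = -0.052644-0.005170i
  [+2]  conj(Y_{3,2})(Ω₁) = -0.207361-0.000038i ; Y_{3,2}(Ω₂) = -0.383023-0.075890i ; Δ = +0.079421+0.015751i
  [+3]  conj(Y_{3,3})(Ω₁) = +0.046455+0.000013i ; Y_{3,3}(Ω₂) = -0.240072-0.072530i ; Δ = -0.011152-0.003373i
Accumulated sum -0.054919+0.000000i; after 4π/(2l+1) scaling, -0.098590+0.000000i ⇒ P_3 = -0.098590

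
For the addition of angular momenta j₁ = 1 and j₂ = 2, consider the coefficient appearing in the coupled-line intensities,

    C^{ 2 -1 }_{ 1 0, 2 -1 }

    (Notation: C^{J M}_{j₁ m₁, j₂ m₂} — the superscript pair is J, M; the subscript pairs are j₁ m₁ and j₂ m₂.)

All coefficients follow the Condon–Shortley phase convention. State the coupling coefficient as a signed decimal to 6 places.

+0.408248

√[5·1!1!3!/6! · 1!1!1!3!1!3!] = √(3/2)
  +(−1)^0/∏(0,1,1,1,0,2)! = 1/2  (running 1/2)
  +(−1)^1/∏(1,0,0,0,1,3)! = -1/6  (running 1/3)
⟨..|..⟩ = √(3/2)·(1/3) = +0.408248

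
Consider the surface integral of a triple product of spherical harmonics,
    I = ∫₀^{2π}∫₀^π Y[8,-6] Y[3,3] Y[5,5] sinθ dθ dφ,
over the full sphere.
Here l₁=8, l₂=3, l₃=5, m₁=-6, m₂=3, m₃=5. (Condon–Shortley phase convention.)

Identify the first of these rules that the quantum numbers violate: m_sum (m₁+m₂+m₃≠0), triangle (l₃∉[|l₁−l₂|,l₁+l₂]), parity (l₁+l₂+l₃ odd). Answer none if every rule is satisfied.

m_sum

Σmᵢ = 2  ✗
l₃∈[|l₁−l₂|,l₁+l₂]=[5,11], have l₃=5
Σlᵢ = 16 ⇒ even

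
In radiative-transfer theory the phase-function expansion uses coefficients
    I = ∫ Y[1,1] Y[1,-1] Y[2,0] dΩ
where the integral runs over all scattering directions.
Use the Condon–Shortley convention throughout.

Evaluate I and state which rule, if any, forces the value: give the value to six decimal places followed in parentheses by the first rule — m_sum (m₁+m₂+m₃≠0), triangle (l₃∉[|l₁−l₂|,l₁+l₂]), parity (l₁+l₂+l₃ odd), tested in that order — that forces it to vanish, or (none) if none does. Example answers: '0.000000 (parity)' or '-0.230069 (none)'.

0.126157 (none)

Checks pass: Σm=0; 4 even; l₃=2∈[0,2].
(2·1+1)(2·1+1)(2·2+1) = 45
Δ: 0! 2! 2! / 5! → 1/30
sum: t=0:+1/1 = 1/1
3j²(1 1 2; 0 0 0) = Δ·Π!·Σ² = 2/15  (sign +1)
sum: t=0:+1/4 = 1/4
3j²(1 1 2; 1 -1 0) = Δ·Π!·Σ² = 1/30  (sign +1)
combine: 4πI² = 45·2/15·1/30 = 1/5
take √, sign +1: I = 0.12615663
No selection rule forces the value: the integral is nonzero (none).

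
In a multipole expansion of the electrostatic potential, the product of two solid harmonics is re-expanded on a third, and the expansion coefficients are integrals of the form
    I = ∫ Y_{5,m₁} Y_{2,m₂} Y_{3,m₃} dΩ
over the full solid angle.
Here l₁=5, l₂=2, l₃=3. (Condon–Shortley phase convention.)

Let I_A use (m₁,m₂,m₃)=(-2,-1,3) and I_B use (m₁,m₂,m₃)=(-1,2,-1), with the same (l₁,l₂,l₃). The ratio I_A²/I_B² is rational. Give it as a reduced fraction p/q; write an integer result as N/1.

7/15

l's match ⇒ only the (l;m) 3-j factors differ between A and B.
A: triangle coeff Δ(5,2,3) = 1/2310; Σ_t [1,1]: t=1:−1/4320 = -1/4320; (3j)²=1/330 [(5 2 3; -2 -1 3)], sign=-1
B: triangle coeff Δ(5,2,3) = 1/2310; Σ_t [4,4]: t=4:+1/1152 = 1/1152; (3j)²=1/154 [(5 2 3; -1 2 -1)], sign=+1
I_A²/I_B² = (1/330)/(1/154) = 7/15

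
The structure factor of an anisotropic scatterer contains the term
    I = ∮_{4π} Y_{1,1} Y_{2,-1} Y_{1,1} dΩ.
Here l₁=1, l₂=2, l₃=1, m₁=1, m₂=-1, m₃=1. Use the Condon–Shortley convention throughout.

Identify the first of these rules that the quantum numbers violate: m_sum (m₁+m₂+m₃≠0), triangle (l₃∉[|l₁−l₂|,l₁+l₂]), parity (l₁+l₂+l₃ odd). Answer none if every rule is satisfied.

m_sum

Σmᵢ = 1  ✗
l₃∈[|l₁−l₂|,l₁+l₂]=[1,3], have l₃=1
Σlᵢ = 4 ⇒ even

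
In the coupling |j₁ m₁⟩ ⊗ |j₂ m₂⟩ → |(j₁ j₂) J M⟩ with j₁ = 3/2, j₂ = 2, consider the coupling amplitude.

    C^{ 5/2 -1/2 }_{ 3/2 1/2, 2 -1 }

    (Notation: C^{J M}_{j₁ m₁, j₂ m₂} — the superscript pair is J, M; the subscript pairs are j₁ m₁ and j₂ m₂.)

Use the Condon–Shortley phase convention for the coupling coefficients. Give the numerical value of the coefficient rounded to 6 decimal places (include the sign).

√[6·1!2!3!/7! · 2!1!1!3!2!3!] = √(72/35)
  +(−1)^0/∏(0,1,1,1,1,2)! = 1/2  (running 1/2)
  +(−1)^1/∏(1,0,0,0,2,3)! = -1/12  (running 5/12)
⟨..|..⟩ = √(72/35)·(5/12) = +0.597614

+√(5/14) = +0.597614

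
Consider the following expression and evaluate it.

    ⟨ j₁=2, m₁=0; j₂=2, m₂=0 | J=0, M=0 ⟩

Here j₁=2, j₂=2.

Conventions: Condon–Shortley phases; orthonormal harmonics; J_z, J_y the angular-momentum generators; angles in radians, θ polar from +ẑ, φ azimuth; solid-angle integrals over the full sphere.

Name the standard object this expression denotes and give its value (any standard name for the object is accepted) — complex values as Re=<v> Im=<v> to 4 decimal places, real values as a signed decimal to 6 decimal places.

Clebsch–Gordan coefficient, +√(1/5) ≈ +0.447214

This is a Clebsch–Gordan (vector-coupling) coefficient.
√[1·4!0!0!/5! · 2!2!2!2!0!0!] = √(16/5)
  +(−1)^2/∏(2,2,0,0,0,0)! = 1/4  (running 1/4)
⟨..|..⟩ = √(16/5)·(1/4) = +0.447214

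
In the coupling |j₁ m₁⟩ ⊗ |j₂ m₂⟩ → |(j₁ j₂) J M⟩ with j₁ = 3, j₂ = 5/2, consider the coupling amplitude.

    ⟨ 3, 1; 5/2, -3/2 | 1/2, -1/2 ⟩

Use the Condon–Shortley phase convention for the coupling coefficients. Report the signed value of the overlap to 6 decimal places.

-0.308607  (= −√(2/21))

triangle: 5!×1!×0!/7! = 120/5040
(j±m)!: 4!×2!×1!×4!×0!×1! = 1152
prefactor² = (2J+1)×Δ×N² = 384/7
  k=1: −1/(1!×4!×1!×0!×0!×0!) = -1/24
Σ = -1/24  ⇒  CG² = 384/7×(-1/24)² = 2/21
CG = −√(2/21) = -0.308607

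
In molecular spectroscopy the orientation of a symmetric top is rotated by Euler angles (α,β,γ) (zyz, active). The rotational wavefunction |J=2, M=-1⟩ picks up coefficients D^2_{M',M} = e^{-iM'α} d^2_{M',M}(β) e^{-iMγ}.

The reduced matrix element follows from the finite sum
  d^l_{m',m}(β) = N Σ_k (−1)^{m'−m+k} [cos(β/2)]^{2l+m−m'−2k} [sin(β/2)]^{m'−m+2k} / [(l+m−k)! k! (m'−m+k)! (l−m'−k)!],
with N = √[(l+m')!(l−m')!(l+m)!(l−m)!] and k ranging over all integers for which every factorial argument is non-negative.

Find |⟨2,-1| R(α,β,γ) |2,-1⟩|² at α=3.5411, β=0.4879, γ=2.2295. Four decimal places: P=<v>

Split into d^2_{-1,-1}(β=0.4879) × two z-phases.
With c≡cos(β/2)=0.970391 and s≡sin(β/2)=0.241538, N=[1·6·1·6]^{1/2}=6.000000
The bounds max(0,m−m')=0 and min(l+m,l−m')=1 give 2 terms
  k=0: (−1)^0·6.0000/(6)·0.9704^4·0.2415^0 = +0.886723
  k=1: (−1)^1·6.0000/(2)·0.9704^2·0.2415^2 = -0.164810
d^2_{-1,-1}(0.4879) = +0.886723 -0.164810 = +0.721912
|D^2_{-1,-1}|² = |d^2_{-1,-1}(β)|² = (+0.721912)² = 0.521158 (the z-rotation phases have unit modulus)

P=0.5212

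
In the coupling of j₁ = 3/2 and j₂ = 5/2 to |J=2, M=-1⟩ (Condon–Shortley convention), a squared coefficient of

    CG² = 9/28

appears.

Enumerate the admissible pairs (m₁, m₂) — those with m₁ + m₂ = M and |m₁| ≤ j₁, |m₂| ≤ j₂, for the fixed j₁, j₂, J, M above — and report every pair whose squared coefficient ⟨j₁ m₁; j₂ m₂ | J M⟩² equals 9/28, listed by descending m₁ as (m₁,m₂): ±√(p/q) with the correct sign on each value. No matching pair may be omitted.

(-3/2,1/2): +√(9/28)

Admissible pairs with m₁+m₂ = M = -1: (-3/2,1/2), (-1/2,-1/2), (1/2,-3/2), (3/2,-5/2)
  (m₁,m₂)=(3/2,-5/2): CG² = 5/14, CG = +√(5/14)
  (m₁,m₂)=(1/2,-3/2): CG² = 1/42, CG = +√(1/42)
  (m₁,m₂)=(-1/2,-1/2): CG² = 25/84, CG = −√(25/84)
  (m₁,m₂)=(-3/2,1/2): CG² = 9/28, CG = +√(9/28)   ← matches the target
Pairs with CG² = 9/28: (-3/2,1/2): +√(9/28)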